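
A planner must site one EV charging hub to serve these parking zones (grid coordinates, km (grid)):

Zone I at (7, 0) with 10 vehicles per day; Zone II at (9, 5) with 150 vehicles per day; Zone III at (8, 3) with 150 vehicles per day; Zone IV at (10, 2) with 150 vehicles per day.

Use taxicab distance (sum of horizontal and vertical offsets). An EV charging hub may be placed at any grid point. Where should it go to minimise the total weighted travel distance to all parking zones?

(9, 3)

Manhattan distance separates: Σwᵢ(|x−xᵢ|+|y−yᵢ|) = Σwᵢ|x−xᵢ| + Σwᵢ|y−yᵢ|, so x and y are optimised independently as 1-D weighted medians.
Total weight W = 460; half = 230.
x-coordinate, sorted with cumulative weight:
  x=7 (Zone I, w=10) cum 10
  x=8 (Zone III, w=150) cum 160
  x=9 (Zone II, w=150) cum 310  ← median
  x=10 (Zone IV, w=150) cum 460
⇒ x* = 9
y-coordinate, sorted with cumulative weight:
  y=0 (Zone I, w=10) cum 10
  y=2 (Zone IV, w=150) cum 160
  y=3 (Zone III, w=150) cum 310  ← median
  y=5 (Zone II, w=150) cum 460
⇒ y* = 3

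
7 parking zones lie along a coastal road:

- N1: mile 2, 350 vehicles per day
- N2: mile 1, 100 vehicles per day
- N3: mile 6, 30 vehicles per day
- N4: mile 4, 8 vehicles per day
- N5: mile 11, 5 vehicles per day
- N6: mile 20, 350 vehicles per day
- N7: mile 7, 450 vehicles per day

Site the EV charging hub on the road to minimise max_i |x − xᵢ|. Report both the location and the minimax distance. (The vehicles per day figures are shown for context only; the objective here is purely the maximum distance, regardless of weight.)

location 10.5, max distance 9.5

The 1-center on a line is the midpoint of the two extreme points: leftmost at 1, rightmost at 20.
Optimal location = (1 + 20)/2 = 10.5; maximum distance = (20 − 1)/2 = 9.5.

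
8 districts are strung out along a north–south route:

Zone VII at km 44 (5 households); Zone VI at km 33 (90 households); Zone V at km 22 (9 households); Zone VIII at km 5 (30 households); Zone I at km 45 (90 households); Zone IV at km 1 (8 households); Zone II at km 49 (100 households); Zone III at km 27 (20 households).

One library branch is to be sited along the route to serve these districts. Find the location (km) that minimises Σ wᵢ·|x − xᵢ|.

For a sum of weighted absolute distances on a line, the optimum is the weighted median (not the mean). Total weight W = 352; half-weight = 176.
Sort by position and accumulate weight:
  km 1 (Zone IV, w=8) → cum 8
  km 5 (Zone VIII, w=30) → cum 38
  km 22 (Zone V, w=9) → cum 47
  km 27 (Zone III, w=20) → cum 67
  km 33 (Zone VI, w=90) → cum 157
  km 44 (Zone VII, w=5) → cum 162
  km 45 (Zone I, w=90) → cum 252  ≥ 176 → median here
  km 49 (Zone II, w=100) → cum 352
Optimal location: km 45.

x = 45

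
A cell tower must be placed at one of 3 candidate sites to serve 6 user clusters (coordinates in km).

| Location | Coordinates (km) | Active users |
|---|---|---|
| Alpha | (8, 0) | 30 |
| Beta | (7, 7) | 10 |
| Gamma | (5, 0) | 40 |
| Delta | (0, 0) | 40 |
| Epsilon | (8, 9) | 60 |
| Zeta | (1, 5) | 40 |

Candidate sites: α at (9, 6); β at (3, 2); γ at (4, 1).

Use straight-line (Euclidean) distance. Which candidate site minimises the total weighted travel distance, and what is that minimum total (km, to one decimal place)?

β, total 1143.3 km

Total weighted distance at each candidate:
  α (9, 6): total = 1438.2
  β (3, 2): total = 1143.3
  γ (4, 1): total = 1148.9
Minimum is at β with total 1143.3 km.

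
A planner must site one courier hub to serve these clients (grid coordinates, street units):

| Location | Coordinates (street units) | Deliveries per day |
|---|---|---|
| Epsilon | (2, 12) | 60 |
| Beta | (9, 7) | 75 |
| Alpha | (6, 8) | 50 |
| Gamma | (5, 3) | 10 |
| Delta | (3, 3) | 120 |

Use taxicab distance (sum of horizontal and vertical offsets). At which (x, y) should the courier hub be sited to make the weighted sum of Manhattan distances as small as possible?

Manhattan distance separates: Σwᵢ(|x−xᵢ|+|y−yᵢ|) = Σwᵢ|x−xᵢ| + Σwᵢ|y−yᵢ|, so x and y are optimised independently as 1-D weighted medians.
Total weight W = 315; half = 157.5.
x-coordinate, sorted with cumulative weight:
  x=2 (Epsilon, w=60) cum 60
  x=3 (Delta, w=120) cum 180  ← median
  x=5 (Gamma, w=10) cum 190
  x=6 (Alpha, w=50) cum 240
  x=9 (Beta, w=75) cum 315
⇒ x* = 3
y-coordinate, sorted with cumulative weight:
  y=3 (Gamma, w=10) cum 10
  y=3 (Delta, w=120) cum 130
  y=7 (Beta, w=75) cum 205  ← median
  y=8 (Alpha, w=50) cum 255
  y=12 (Epsilon, w=60) cum 315
⇒ y* = 7

(3, 7)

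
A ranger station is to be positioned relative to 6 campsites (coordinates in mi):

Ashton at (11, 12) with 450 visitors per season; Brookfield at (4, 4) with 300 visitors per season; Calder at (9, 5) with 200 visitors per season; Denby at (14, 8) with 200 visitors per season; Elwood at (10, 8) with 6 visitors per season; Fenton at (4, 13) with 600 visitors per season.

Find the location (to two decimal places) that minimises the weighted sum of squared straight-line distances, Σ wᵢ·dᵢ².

(7.52, 9.71)

The minimiser of Σwᵢ‖p−pᵢ‖² is the weighted centroid p* = (Σwᵢpᵢ)/(Σwᵢ).
Σwᵢ = 1756.
Σwᵢxᵢ = 450·11 + 300·4 + 200·9 + 200·14 + 6·10 + 600·4 = 13210.
Σwᵢyᵢ = 450·12 + 300·4 + 200·5 + 200·8 + 6·8 + 600·13 = 17048.
x* = 13210/1756 = 7.52, y* = 17048/1756 = 9.71.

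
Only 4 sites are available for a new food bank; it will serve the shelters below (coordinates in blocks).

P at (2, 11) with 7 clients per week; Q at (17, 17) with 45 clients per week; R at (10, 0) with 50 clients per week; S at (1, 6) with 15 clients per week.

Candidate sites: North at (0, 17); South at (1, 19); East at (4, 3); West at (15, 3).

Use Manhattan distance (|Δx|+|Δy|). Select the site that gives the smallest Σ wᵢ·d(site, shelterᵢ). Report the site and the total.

Total weighted distance at each candidate:
  North (0, 17): total = 2351
  South (1, 19): total = 2468
  East (4, 3): total = 1825
  West (15, 3): total = 1522
Minimum is at West with total 1522 blocks.

West, total 1522 blocks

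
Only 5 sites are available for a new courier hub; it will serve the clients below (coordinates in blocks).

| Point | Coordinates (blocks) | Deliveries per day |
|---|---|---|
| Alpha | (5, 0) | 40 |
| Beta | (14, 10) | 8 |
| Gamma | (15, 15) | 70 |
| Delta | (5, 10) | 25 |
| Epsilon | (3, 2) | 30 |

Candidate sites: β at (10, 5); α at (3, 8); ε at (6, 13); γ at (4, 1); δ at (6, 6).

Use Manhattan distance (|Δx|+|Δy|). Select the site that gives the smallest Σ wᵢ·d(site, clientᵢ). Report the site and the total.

ε, total 1938 blocks

Total weighted distance at each candidate:
  β (10, 5): total = 2072
  α (3, 8): total = 2114
  ε (6, 13): total = 1938
  γ (4, 1): total = 2292
  δ (6, 6): total = 1971
Minimum is at ε with total 1938 blocks.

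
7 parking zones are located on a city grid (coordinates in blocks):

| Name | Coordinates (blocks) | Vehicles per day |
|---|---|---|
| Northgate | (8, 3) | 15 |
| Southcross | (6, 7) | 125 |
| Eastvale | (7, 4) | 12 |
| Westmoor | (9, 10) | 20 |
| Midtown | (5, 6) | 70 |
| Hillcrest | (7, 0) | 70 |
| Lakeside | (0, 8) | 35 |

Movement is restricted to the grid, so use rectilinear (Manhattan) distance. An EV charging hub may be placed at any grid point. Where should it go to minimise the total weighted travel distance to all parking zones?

Manhattan distance separates: Σwᵢ(|x−xᵢ|+|y−yᵢ|) = Σwᵢ|x−xᵢ| + Σwᵢ|y−yᵢ|, so x and y are optimised independently as 1-D weighted medians.
Total weight W = 347; half = 173.5.
x-coordinate, sorted with cumulative weight:
  x=0 (Lakeside, w=35) cum 35
  x=5 (Midtown, w=70) cum 105
  x=6 (Southcross, w=125) cum 230  ← median
  x=7 (Eastvale, w=12) cum 242
  x=7 (Hillcrest, w=70) cum 312
  x=8 (Northgate, w=15) cum 327
  x=9 (Westmoor, w=20) cum 347
⇒ x* = 6
y-coordinate, sorted with cumulative weight:
  y=0 (Hillcrest, w=70) cum 70
  y=3 (Northgate, w=15) cum 85
  y=4 (Eastvale, w=12) cum 97
  y=6 (Midtown, w=70) cum 167
  y=7 (Southcross, w=125) cum 292  ← median
  y=8 (Lakeside, w=35) cum 327
  y=10 (Westmoor, w=20) cum 347
⇒ y* = 7

(6, 7)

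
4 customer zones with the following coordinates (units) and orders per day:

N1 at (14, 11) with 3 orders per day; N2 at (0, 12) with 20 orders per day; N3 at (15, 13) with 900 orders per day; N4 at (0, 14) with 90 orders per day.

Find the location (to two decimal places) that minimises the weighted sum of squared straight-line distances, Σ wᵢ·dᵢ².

(13.37, 13.06)

The minimiser of Σwᵢ‖p−pᵢ‖² is the weighted centroid p* = (Σwᵢpᵢ)/(Σwᵢ).
Σwᵢ = 1013.
Σwᵢxᵢ = 3·14 + 20·0 + 900·15 + 90·0 = 13542.
Σwᵢyᵢ = 3·11 + 20·12 + 900·13 + 90·14 = 13233.
x* = 13542/1013 = 13.37, y* = 13233/1013 = 13.06.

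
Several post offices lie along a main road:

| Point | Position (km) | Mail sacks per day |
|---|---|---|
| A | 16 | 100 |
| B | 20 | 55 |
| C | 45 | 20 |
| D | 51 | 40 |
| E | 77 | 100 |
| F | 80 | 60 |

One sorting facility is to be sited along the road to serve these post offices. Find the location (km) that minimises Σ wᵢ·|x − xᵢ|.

For a sum of weighted absolute distances on a line, the optimum is the weighted median (not the mean). Total weight W = 375; half-weight = 187.5.
Sort by position and accumulate weight:
  km 16 (A, w=100) → cum 100
  km 20 (B, w=55) → cum 155
  km 45 (C, w=20) → cum 175
  km 51 (D, w=40) → cum 215  ≥ 187.5 → median here
  km 77 (E, w=100) → cum 315
  km 80 (F, w=60) → cum 375
Optimal location: km 51.

x = 51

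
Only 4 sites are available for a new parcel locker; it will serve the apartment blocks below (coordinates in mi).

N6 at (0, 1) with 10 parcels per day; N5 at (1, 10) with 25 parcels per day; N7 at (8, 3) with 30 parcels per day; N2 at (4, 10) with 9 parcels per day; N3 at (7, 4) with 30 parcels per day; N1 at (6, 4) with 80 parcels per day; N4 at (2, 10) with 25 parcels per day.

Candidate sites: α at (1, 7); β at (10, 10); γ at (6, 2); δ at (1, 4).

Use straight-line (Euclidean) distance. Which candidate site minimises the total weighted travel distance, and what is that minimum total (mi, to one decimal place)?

Total weighted distance at each candidate:
  α (1, 7): total = 1162.7
  β (10, 10): total = 1610.1
  γ (6, 2): total = 888.7
  δ (1, 4): total = 1186.2
Minimum is at γ with total 888.7 mi.

γ, total 888.7 mi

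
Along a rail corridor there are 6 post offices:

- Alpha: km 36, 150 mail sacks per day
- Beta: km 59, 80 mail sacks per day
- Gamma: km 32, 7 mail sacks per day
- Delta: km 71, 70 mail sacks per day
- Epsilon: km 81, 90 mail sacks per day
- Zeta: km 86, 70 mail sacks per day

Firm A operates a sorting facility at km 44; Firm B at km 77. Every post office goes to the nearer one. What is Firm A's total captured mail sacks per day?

The indifferent point is the midpoint (44+77)/2 = 60.5; post offices left of it (closer to Firm A at 44) go to Firm A, those right go to Firm B.
  Gamma at 32 (w=7) → Firm A
  Alpha at 36 (w=150) → Firm A
  Beta at 59 (w=80) → Firm A
  Delta at 71 (w=70) → Firm B
  Epsilon at 81 (w=90) → Firm B
  Zeta at 86 (w=70) → Firm B
Firm A captures 237; Firm B captures 230.

237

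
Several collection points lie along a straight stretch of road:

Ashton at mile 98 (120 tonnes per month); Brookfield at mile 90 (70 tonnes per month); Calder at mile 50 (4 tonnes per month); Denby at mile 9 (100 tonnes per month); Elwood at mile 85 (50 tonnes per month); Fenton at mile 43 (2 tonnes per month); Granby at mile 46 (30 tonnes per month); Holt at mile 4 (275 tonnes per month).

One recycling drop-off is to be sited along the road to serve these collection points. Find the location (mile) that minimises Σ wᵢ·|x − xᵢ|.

x = 9

For a sum of weighted absolute distances on a line, the optimum is the weighted median (not the mean). Total weight W = 651; half-weight = 325.5.
Sort by position and accumulate weight:
  mile 4 (Holt, w=275) → cum 275
  mile 9 (Denby, w=100) → cum 375  ≥ 325.5 → median here
  mile 43 (Fenton, w=2) → cum 377
  mile 46 (Granby, w=30) → cum 407
  mile 50 (Calder, w=4) → cum 411
  mile 85 (Elwood, w=50) → cum 461
  mile 90 (Brookfield, w=70) → cum 531
  mile 98 (Ashton, w=120) → cum 651
Optimal location: mile 9.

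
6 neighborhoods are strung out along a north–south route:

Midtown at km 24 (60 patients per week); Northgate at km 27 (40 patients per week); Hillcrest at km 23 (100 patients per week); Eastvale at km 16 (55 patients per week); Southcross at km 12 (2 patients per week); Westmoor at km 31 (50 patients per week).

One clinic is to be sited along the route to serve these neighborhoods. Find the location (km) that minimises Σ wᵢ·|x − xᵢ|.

x = 23

For a sum of weighted absolute distances on a line, the optimum is the weighted median (not the mean). Total weight W = 307; half-weight = 153.5.
Sort by position and accumulate weight:
  km 12 (Southcross, w=2) → cum 2
  km 16 (Eastvale, w=55) → cum 57
  km 23 (Hillcrest, w=100) → cum 157  ≥ 153.5 → median here
  km 24 (Midtown, w=60) → cum 217
  km 27 (Northgate, w=40) → cum 257
  km 31 (Westmoor, w=50) → cum 307
Optimal location: km 23.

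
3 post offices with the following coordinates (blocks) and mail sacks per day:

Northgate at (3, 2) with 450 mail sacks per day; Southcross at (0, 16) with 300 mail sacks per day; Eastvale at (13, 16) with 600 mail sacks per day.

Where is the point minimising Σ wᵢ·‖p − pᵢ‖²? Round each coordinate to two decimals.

The minimiser of Σwᵢ‖p−pᵢ‖² is the weighted centroid p* = (Σwᵢpᵢ)/(Σwᵢ).
Σwᵢ = 1350.
Σwᵢxᵢ = 450·3 + 300·0 + 600·13 = 9150.
Σwᵢyᵢ = 450·2 + 300·16 + 600·16 = 15300.
x* = 9150/1350 = 6.78, y* = 15300/1350 = 11.33.

(6.78, 11.33)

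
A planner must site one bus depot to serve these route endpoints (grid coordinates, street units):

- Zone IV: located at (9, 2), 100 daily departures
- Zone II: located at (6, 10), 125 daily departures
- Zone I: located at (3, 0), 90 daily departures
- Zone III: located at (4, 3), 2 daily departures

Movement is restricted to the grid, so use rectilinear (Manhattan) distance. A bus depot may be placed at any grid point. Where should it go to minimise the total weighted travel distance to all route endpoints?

Manhattan distance separates: Σwᵢ(|x−xᵢ|+|y−yᵢ|) = Σwᵢ|x−xᵢ| + Σwᵢ|y−yᵢ|, so x and y are optimised independently as 1-D weighted medians.
Total weight W = 317; half = 158.5.
x-coordinate, sorted with cumulative weight:
  x=3 (Zone I, w=90) cum 90
  x=4 (Zone III, w=2) cum 92
  x=6 (Zone II, w=125) cum 217  ← median
  x=9 (Zone IV, w=100) cum 317
⇒ x* = 6
y-coordinate, sorted with cumulative weight:
  y=0 (Zone I, w=90) cum 90
  y=2 (Zone IV, w=100) cum 190  ← median
  y=3 (Zone III, w=2) cum 192
  y=10 (Zone II, w=125) cum 317
⇒ y* = 2

(6, 2)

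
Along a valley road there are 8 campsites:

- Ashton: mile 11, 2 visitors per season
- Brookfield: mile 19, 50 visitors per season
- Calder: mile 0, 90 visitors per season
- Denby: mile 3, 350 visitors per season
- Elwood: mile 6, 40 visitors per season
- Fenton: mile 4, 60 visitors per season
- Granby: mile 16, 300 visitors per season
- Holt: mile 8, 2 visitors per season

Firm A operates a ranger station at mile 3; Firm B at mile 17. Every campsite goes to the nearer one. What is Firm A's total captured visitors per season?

542

The indifferent point is the midpoint (3+17)/2 = 10; campsites left of it (closer to Firm A at 3) go to Firm A, those right go to Firm B.
  Calder at 0 (w=90) → Firm A
  Denby at 3 (w=350) → Firm A
  Fenton at 4 (w=60) → Firm A
  Elwood at 6 (w=40) → Firm A
  Holt at 8 (w=2) → Firm A
  Ashton at 11 (w=2) → Firm B
  Granby at 16 (w=300) → Firm B
  Brookfield at 19 (w=50) → Firm B
Firm A captures 542; Firm B captures 352.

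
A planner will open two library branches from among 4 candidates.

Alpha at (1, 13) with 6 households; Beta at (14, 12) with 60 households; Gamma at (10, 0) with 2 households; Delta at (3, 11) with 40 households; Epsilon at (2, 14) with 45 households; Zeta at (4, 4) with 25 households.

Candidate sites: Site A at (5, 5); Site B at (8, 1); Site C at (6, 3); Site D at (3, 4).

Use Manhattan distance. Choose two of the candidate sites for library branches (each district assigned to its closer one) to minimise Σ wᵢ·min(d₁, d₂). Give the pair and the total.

Evaluate every pair (each demand assigned to the nearer of the two):
  {Site A, Site D}: total = 1846
  {Site B, Site D}: total = 1892
  {Site C, Site D}: total = 1900
  {Site A, Site B}: total = 1948
  {Site A, Site C}: total = 1956
  {Site B, Site C}: total = 2306
Best pair: {Site A, Site D} with total 1846.

{Site A, Site D}, total 1846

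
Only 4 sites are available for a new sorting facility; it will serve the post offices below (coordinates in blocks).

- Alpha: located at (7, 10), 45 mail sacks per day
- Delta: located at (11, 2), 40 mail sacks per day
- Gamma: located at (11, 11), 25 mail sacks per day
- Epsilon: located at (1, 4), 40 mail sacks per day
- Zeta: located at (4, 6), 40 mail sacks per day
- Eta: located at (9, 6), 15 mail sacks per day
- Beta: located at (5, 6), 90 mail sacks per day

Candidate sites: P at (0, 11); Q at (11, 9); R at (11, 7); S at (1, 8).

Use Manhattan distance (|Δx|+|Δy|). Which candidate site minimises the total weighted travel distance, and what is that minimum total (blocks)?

Total weighted distance at each candidate:
  P (0, 11): total = 3225
  Q (11, 9): total = 2440
  R (11, 7): total = 2130
  S (1, 8): total = 2375
Minimum is at R with total 2130 blocks.

R, total 2130 blocks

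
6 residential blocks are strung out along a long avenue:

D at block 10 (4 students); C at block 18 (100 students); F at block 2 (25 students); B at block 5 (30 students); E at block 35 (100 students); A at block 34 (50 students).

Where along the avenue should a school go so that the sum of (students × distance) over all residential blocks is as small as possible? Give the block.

x = 18

For a sum of weighted absolute distances on a line, the optimum is the weighted median (not the mean). Total weight W = 309; half-weight = 154.5.
Sort by position and accumulate weight:
  block 2 (F, w=25) → cum 25
  block 5 (B, w=30) → cum 55
  block 10 (D, w=4) → cum 59
  block 18 (C, w=100) → cum 159  ≥ 154.5 → median here
  block 34 (A, w=50) → cum 209
  block 35 (E, w=100) → cum 309
Optimal location: block 18.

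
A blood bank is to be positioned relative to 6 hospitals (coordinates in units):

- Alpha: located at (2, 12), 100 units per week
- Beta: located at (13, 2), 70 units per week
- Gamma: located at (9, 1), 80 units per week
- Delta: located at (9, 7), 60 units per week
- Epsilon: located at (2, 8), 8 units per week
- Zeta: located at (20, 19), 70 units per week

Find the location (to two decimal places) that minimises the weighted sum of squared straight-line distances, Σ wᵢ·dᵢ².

The minimiser of Σwᵢ‖p−pᵢ‖² is the weighted centroid p* = (Σwᵢpᵢ)/(Σwᵢ).
Σwᵢ = 388.
Σwᵢxᵢ = 100·2 + 70·13 + 80·9 + 60·9 + 8·2 + 70·20 = 3786.
Σwᵢyᵢ = 100·12 + 70·2 + 80·1 + 60·7 + 8·8 + 70·19 = 3234.
x* = 3786/388 = 9.76, y* = 3234/388 = 8.34.

(9.76, 8.34)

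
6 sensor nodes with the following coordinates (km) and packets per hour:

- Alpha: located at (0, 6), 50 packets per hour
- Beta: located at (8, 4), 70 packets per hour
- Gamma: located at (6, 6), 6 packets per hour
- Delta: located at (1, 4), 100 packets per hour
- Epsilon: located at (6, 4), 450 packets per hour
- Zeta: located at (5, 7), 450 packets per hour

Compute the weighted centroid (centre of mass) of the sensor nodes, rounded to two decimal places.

The minimiser of Σwᵢ‖p−pᵢ‖² is the weighted centroid p* = (Σwᵢpᵢ)/(Σwᵢ).
Σwᵢ = 1126.
Σwᵢxᵢ = 50·0 + 70·8 + 6·6 + 100·1 + 450·6 + 450·5 = 5646.
Σwᵢyᵢ = 50·6 + 70·4 + 6·6 + 100·4 + 450·4 + 450·7 = 5966.
x* = 5646/1126 = 5.01, y* = 5966/1126 = 5.30.

(5.01, 5.30)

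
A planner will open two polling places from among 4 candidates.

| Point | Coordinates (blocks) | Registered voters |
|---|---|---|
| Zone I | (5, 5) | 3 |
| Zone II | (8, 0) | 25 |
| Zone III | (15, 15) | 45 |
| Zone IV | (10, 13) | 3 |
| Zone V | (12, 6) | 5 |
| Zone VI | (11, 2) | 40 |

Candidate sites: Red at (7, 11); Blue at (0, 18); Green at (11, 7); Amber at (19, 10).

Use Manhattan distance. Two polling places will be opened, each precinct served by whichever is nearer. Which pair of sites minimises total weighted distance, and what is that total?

Evaluate every pair (each demand assigned to the nearer of the two):
  {Green, Amber}: total = 910
  {Red, Green}: total = 1039
  {Blue, Green}: total = 1045
  {Red, Amber}: total = 1314
  {Red, Blue}: total = 1449
  {Blue, Amber}: total = 1715
Best pair: {Green, Amber} with total 910.

{Green, Amber}, total 910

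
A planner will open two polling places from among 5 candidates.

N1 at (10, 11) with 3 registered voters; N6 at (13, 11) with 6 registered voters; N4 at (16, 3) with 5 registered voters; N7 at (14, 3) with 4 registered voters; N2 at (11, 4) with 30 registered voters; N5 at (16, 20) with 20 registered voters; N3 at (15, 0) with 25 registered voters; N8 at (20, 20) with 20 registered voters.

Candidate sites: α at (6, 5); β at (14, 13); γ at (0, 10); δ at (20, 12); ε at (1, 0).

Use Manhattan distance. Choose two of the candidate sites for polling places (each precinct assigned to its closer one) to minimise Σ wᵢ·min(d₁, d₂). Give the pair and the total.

Evaluate every pair (each demand assigned to the nearer of the two):
  {α, β}: total = 1106
  {α, δ}: total = 1108
  {β, δ}: total = 1186
  {β, γ}: total = 1286
  {β, ε}: total = 1286
  {δ, ε}: total = 1376
  {γ, δ}: total = 1541
  {α, γ}: total = 1818
  {α, ε}: total = 1818
  {γ, ε}: total = 2161
Best pair: {α, β} with total 1106.

{α, β}, total 1106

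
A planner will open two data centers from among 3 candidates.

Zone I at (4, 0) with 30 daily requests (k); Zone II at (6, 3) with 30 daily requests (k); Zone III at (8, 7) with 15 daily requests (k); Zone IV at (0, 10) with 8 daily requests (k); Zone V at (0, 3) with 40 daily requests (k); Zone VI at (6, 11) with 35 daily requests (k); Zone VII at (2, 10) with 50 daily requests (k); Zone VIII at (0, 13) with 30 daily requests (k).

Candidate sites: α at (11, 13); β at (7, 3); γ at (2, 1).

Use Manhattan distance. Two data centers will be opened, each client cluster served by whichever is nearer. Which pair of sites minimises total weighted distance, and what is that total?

Evaluate every pair (each demand assigned to the nearer of the two):
  {β, γ}: total = 1628
  {α, γ}: total = 1678
  {α, β}: total = 1852
Best pair: {β, γ} with total 1628.

{β, γ}, total 1628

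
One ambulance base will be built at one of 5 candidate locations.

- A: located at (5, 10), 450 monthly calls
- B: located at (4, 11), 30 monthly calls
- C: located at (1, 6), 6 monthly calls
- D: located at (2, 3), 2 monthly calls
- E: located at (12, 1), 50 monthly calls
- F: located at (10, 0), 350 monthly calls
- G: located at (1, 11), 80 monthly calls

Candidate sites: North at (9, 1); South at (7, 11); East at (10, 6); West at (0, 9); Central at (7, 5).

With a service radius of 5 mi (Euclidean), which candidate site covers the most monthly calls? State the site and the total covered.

Coverage radius r = 5 mi; a point is covered iff (Δx)²+(Δy)² ≤ 5² = 25.
  North (9, 1): covers {E, F} → 400
  South (7, 11): covers {A, B} → 480
  East (10, 6): covers {none} → 0
  West (0, 9): covers {B, C, G} → 116
  Central (7, 5): covers {none} → 0
Maximum coverage at South: 480 monthly calls.

South, covering 480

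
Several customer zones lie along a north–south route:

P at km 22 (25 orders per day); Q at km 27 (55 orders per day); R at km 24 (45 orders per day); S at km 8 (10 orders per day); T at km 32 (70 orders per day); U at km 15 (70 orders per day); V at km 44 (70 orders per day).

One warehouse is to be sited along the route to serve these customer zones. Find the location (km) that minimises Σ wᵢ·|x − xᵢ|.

For a sum of weighted absolute distances on a line, the optimum is the weighted median (not the mean). Total weight W = 345; half-weight = 172.5.
Sort by position and accumulate weight:
  km 8 (S, w=10) → cum 10
  km 15 (U, w=70) → cum 80
  km 22 (P, w=25) → cum 105
  km 24 (R, w=45) → cum 150
  km 27 (Q, w=55) → cum 205  ≥ 172.5 → median here
  km 32 (T, w=70) → cum 275
  km 44 (V, w=70) → cum 345
Optimal location: km 27.

x = 27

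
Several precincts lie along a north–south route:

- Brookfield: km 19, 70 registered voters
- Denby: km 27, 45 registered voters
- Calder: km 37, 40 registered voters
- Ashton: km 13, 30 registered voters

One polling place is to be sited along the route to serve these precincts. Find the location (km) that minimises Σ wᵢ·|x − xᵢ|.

x = 19

For a sum of weighted absolute distances on a line, the optimum is the weighted median (not the mean). Total weight W = 185; half-weight = 92.5.
Sort by position and accumulate weight:
  km 13 (Ashton, w=30) → cum 30
  km 19 (Brookfield, w=70) → cum 100  ≥ 92.5 → median here
  km 27 (Denby, w=45) → cum 145
  km 37 (Calder, w=40) → cum 185
Optimal location: km 19.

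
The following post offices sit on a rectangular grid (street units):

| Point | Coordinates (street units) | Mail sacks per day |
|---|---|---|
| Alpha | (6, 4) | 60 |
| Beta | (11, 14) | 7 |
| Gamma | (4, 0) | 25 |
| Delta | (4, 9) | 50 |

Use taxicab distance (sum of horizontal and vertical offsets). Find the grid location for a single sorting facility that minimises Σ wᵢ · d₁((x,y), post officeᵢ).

Manhattan distance separates: Σwᵢ(|x−xᵢ|+|y−yᵢ|) = Σwᵢ|x−xᵢ| + Σwᵢ|y−yᵢ|, so x and y are optimised independently as 1-D weighted medians.
Total weight W = 142; half = 71.
x-coordinate, sorted with cumulative weight:
  x=4 (Gamma, w=25) cum 25
  x=4 (Delta, w=50) cum 75  ← median
  x=6 (Alpha, w=60) cum 135
  x=11 (Beta, w=7) cum 142
⇒ x* = 4
y-coordinate, sorted with cumulative weight:
  y=0 (Gamma, w=25) cum 25
  y=4 (Alpha, w=60) cum 85  ← median
  y=9 (Delta, w=50) cum 135
  y=14 (Beta, w=7) cum 142
⇒ y* = 4

(4, 4)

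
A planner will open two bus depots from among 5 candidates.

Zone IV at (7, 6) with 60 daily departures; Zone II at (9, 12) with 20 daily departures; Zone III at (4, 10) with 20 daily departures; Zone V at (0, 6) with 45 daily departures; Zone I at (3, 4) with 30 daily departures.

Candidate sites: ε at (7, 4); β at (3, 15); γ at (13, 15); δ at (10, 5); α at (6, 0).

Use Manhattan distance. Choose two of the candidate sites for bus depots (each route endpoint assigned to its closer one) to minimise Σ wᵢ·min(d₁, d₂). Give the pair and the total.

Evaluate every pair (each demand assigned to the nearer of the two):
  {ε, β}: total = 945
  {ε, γ}: total = 965
  {ε, δ}: total = 985
  {ε, α}: total = 1025
  {β, δ}: total = 1255
  {δ, α}: total = 1325
  {γ, δ}: total = 1335
  {β, α}: total = 1470
  {γ, α}: total = 1550
  {β, γ}: total = 1910
Best pair: {ε, β} with total 945.

{ε, β}, total 945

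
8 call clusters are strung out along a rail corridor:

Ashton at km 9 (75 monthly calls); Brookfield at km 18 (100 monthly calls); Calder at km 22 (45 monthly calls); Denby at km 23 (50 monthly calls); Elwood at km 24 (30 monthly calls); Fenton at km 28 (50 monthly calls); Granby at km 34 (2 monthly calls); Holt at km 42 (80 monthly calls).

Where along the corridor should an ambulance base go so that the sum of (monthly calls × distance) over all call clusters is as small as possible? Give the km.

x = 22

For a sum of weighted absolute distances on a line, the optimum is the weighted median (not the mean). Total weight W = 432; half-weight = 216.
Sort by position and accumulate weight:
  km 9 (Ashton, w=75) → cum 75
  km 18 (Brookfield, w=100) → cum 175
  km 22 (Calder, w=45) → cum 220  ≥ 216 → median here
  km 23 (Denby, w=50) → cum 270
  km 24 (Elwood, w=30) → cum 300
  km 28 (Fenton, w=50) → cum 350
  km 34 (Granby, w=2) → cum 352
  km 42 (Holt, w=80) → cum 432
Optimal location: km 22.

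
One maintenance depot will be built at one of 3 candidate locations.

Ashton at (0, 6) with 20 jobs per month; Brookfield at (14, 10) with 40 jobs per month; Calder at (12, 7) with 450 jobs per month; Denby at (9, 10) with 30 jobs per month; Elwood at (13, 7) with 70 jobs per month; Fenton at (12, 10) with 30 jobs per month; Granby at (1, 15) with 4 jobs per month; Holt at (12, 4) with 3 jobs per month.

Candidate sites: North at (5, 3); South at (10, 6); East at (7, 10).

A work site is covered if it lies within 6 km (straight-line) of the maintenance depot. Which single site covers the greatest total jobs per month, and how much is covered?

Coverage radius r = 6 km; a point is covered iff (Δx)²+(Δy)² ≤ 6² = 36.
  North (5, 3): covers {Ashton} → 20
  South (10, 6): covers {Brookfield, Calder, Denby, Elwood, Fenton, Holt} → 623
  East (7, 10): covers {Calder, Denby, Fenton} → 510
Maximum coverage at South: 623 jobs per month.

South, covering 623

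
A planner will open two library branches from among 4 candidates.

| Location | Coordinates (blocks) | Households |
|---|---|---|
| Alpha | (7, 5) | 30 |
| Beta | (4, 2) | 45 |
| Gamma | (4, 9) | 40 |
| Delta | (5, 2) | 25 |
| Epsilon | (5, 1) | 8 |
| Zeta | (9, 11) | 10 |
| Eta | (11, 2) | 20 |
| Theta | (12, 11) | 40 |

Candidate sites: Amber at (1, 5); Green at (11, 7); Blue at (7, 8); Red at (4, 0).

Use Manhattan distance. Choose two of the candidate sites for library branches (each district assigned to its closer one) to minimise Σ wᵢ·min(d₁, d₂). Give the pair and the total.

Evaluate every pair (each demand assigned to the nearer of the two):
  {Blue, Red}: total = 981
  {Green, Red}: total = 1081
  {Green, Blue}: total = 1277
  {Amber, Green}: total = 1329
  {Amber, Blue}: total = 1329
  {Amber, Red}: total = 1641
Best pair: {Blue, Red} with total 981.

{Blue, Red}, total 981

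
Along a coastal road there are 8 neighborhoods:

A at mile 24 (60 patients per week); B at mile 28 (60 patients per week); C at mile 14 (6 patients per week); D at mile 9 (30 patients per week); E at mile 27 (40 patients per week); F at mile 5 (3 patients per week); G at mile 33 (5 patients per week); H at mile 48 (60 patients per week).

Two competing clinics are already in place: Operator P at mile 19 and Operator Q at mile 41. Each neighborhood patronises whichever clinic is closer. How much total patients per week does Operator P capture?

The indifferent point is the midpoint (19+41)/2 = 30; neighborhoods left of it (closer to Operator P at 19) go to Operator P, those right go to Operator Q.
  F at 5 (w=3) → Operator P
  D at 9 (w=30) → Operator P
  C at 14 (w=6) → Operator P
  A at 24 (w=60) → Operator P
  E at 27 (w=40) → Operator P
  B at 28 (w=60) → Operator P
  G at 33 (w=5) → Operator Q
  H at 48 (w=60) → Operator Q
Operator P captures 199; Operator Q captures 65.

199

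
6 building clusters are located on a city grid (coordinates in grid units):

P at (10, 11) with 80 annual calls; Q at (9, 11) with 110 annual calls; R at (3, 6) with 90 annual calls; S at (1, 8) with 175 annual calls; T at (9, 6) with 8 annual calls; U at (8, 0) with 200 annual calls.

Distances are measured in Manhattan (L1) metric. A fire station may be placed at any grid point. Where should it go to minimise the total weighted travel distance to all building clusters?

Manhattan distance separates: Σwᵢ(|x−xᵢ|+|y−yᵢ|) = Σwᵢ|x−xᵢ| + Σwᵢ|y−yᵢ|, so x and y are optimised independently as 1-D weighted medians.
Total weight W = 663; half = 331.5.
x-coordinate, sorted with cumulative weight:
  x=1 (S, w=175) cum 175
  x=3 (R, w=90) cum 265
  x=8 (U, w=200) cum 465  ← median
  x=9 (Q, w=110) cum 575
  x=9 (T, w=8) cum 583
  x=10 (P, w=80) cum 663
⇒ x* = 8
y-coordinate, sorted with cumulative weight:
  y=0 (U, w=200) cum 200
  y=6 (R, w=90) cum 290
  y=6 (T, w=8) cum 298
  y=8 (S, w=175) cum 473  ← median
  y=11 (P, w=80) cum 553
  y=11 (Q, w=110) cum 663
⇒ y* = 8

(8, 8)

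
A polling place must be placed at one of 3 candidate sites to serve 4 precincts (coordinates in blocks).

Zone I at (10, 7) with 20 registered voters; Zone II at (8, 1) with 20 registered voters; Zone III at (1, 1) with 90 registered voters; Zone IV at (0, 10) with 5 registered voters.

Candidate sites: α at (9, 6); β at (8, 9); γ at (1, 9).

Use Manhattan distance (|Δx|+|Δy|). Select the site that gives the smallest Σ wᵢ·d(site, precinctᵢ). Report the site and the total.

γ, total 1250 blocks

Total weighted distance at each candidate:
  α (9, 6): total = 1395
  β (8, 9): total = 1635
  γ (1, 9): total = 1250
Minimum is at γ with total 1250 blocks.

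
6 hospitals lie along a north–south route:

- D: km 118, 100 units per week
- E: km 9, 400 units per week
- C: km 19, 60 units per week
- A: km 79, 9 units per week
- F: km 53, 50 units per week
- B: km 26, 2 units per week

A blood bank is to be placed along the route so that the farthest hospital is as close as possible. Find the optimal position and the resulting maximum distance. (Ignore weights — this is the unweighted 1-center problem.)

location 63.5, max distance 54.5

The 1-center on a line is the midpoint of the two extreme points: leftmost at 9, rightmost at 118.
Optimal location = (9 + 118)/2 = 63.5; maximum distance = (118 − 9)/2 = 54.5.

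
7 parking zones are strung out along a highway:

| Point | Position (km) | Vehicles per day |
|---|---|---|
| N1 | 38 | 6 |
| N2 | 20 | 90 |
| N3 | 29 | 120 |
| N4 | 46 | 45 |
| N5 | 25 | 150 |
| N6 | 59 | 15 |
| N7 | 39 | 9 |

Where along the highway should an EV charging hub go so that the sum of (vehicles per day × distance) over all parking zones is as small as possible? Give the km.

For a sum of weighted absolute distances on a line, the optimum is the weighted median (not the mean). Total weight W = 435; half-weight = 217.5.
Sort by position and accumulate weight:
  km 20 (N2, w=90) → cum 90
  km 25 (N5, w=150) → cum 240  ≥ 217.5 → median here
  km 29 (N3, w=120) → cum 360
  km 38 (N1, w=6) → cum 366
  km 39 (N7, w=9) → cum 375
  km 46 (N4, w=45) → cum 420
  km 59 (N6, w=15) → cum 435
Optimal location: km 25.

x = 25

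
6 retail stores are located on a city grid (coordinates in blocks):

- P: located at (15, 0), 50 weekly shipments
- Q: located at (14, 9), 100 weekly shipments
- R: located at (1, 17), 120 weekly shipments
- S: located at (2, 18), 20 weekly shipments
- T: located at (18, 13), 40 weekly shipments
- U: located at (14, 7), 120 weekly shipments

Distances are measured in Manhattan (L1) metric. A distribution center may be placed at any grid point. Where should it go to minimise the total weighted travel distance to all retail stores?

(14, 9)

Manhattan distance separates: Σwᵢ(|x−xᵢ|+|y−yᵢ|) = Σwᵢ|x−xᵢ| + Σwᵢ|y−yᵢ|, so x and y are optimised independently as 1-D weighted medians.
Total weight W = 450; half = 225.
x-coordinate, sorted with cumulative weight:
  x=1 (R, w=120) cum 120
  x=2 (S, w=20) cum 140
  x=14 (Q, w=100) cum 240  ← median
  x=14 (U, w=120) cum 360
  x=15 (P, w=50) cum 410
  x=18 (T, w=40) cum 450
⇒ x* = 14
y-coordinate, sorted with cumulative weight:
  y=0 (P, w=50) cum 50
  y=7 (U, w=120) cum 170
  y=9 (Q, w=100) cum 270  ← median
  y=13 (T, w=40) cum 310
  y=17 (R, w=120) cum 430
  y=18 (S, w=20) cum 450
⇒ y* = 9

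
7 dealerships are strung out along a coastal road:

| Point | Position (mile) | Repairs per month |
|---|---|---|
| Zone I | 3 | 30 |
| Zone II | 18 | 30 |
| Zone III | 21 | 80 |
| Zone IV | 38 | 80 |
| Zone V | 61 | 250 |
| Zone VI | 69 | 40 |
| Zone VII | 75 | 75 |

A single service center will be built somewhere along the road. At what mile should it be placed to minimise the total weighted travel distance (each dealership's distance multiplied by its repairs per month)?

For a sum of weighted absolute distances on a line, the optimum is the weighted median (not the mean). Total weight W = 585; half-weight = 292.5.
Sort by position and accumulate weight:
  mile 3 (Zone I, w=30) → cum 30
  mile 18 (Zone II, w=30) → cum 60
  mile 21 (Zone III, w=80) → cum 140
  mile 38 (Zone IV, w=80) → cum 220
  mile 61 (Zone V, w=250) → cum 470  ≥ 292.5 → median here
  mile 69 (Zone VI, w=40) → cum 510
  mile 75 (Zone VII, w=75) → cum 585
Optimal location: mile 61.

x = 61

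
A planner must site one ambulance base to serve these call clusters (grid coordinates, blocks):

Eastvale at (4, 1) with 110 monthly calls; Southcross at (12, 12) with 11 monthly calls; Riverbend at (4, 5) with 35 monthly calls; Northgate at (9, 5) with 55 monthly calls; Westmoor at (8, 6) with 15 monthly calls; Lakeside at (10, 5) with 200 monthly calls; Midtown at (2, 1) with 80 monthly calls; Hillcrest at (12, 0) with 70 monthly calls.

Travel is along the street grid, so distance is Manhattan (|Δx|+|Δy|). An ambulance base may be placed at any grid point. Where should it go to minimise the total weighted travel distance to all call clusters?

Manhattan distance separates: Σwᵢ(|x−xᵢ|+|y−yᵢ|) = Σwᵢ|x−xᵢ| + Σwᵢ|y−yᵢ|, so x and y are optimised independently as 1-D weighted medians.
Total weight W = 576; half = 288.
x-coordinate, sorted with cumulative weight:
  x=2 (Midtown, w=80) cum 80
  x=4 (Eastvale, w=110) cum 190
  x=4 (Riverbend, w=35) cum 225
  x=8 (Westmoor, w=15) cum 240
  x=9 (Northgate, w=55) cum 295  ← median
  x=10 (Lakeside, w=200) cum 495
  x=12 (Southcross, w=11) cum 506
  x=12 (Hillcrest, w=70) cum 576
⇒ x* = 9
y-coordinate, sorted with cumulative weight:
  y=0 (Hillcrest, w=70) cum 70
  y=1 (Eastvale, w=110) cum 180
  y=1 (Midtown, w=80) cum 260
  y=5 (Riverbend, w=35) cum 295  ← median
  y=5 (Northgate, w=55) cum 350
  y=5 (Lakeside, w=200) cum 550
  y=6 (Westmoor, w=15) cum 565
  y=12 (Southcross, w=11) cum 576
⇒ y* = 5

(9, 5)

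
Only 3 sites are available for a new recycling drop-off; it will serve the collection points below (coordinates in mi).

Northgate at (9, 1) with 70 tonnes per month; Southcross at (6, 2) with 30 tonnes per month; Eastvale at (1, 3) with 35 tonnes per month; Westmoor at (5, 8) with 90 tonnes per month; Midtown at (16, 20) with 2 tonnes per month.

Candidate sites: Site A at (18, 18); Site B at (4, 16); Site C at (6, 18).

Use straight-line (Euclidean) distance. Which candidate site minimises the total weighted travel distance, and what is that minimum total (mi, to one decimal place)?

Total weighted distance at each candidate:
  Site A (18, 18): total = 4221.7
  Site B (4, 16): total = 2748.9
  Site C (6, 18): total = 3166.7
Minimum is at Site B with total 2748.9 mi.

Site B, total 2748.9 mi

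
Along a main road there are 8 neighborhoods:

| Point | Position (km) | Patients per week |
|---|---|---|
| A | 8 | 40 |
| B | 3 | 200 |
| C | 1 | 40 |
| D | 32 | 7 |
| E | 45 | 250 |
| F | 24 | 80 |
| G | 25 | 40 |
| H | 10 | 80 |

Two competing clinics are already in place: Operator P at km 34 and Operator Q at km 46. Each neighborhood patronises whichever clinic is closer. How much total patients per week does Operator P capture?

The indifferent point is the midpoint (34+46)/2 = 40; neighborhoods left of it (closer to Operator P at 34) go to Operator P, those right go to Operator Q.
  C at 1 (w=40) → Operator P
  B at 3 (w=200) → Operator P
  A at 8 (w=40) → Operator P
  H at 10 (w=80) → Operator P
  F at 24 (w=80) → Operator P
  G at 25 (w=40) → Operator P
  D at 32 (w=7) → Operator P
  E at 45 (w=250) → Operator Q
Operator P captures 487; Operator Q captures 250.

487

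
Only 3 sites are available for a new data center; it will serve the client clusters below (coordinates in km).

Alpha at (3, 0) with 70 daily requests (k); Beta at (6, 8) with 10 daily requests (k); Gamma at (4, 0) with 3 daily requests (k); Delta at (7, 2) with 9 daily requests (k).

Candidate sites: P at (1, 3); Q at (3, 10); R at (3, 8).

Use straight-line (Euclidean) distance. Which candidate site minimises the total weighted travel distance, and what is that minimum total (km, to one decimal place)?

P, total 390.6 km

Total weighted distance at each candidate:
  P (1, 3): total = 390.6
  Q (3, 10): total = 846.7
  R (3, 8): total = 679.1
Minimum is at P with total 390.6 km.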